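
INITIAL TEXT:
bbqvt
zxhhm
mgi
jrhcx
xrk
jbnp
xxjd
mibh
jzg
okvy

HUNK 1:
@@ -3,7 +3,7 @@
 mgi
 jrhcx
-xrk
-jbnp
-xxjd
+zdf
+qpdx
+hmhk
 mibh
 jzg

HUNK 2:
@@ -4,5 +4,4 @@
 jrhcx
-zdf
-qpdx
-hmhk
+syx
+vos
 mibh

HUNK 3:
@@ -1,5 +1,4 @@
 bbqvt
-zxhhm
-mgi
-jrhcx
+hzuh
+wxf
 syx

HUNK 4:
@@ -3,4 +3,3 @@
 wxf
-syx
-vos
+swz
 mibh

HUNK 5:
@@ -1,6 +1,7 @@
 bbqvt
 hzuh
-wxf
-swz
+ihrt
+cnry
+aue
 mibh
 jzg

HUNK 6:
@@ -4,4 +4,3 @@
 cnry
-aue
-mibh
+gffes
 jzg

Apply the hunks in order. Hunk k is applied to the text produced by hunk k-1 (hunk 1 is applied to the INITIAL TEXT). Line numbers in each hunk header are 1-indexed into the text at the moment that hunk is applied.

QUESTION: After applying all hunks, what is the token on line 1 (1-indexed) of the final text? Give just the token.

Hunk 1: at line 3 remove [xrk,jbnp,xxjd] add [zdf,qpdx,hmhk] -> 10 lines: bbqvt zxhhm mgi jrhcx zdf qpdx hmhk mibh jzg okvy
Hunk 2: at line 4 remove [zdf,qpdx,hmhk] add [syx,vos] -> 9 lines: bbqvt zxhhm mgi jrhcx syx vos mibh jzg okvy
Hunk 3: at line 1 remove [zxhhm,mgi,jrhcx] add [hzuh,wxf] -> 8 lines: bbqvt hzuh wxf syx vos mibh jzg okvy
Hunk 4: at line 3 remove [syx,vos] add [swz] -> 7 lines: bbqvt hzuh wxf swz mibh jzg okvy
Hunk 5: at line 1 remove [wxf,swz] add [ihrt,cnry,aue] -> 8 lines: bbqvt hzuh ihrt cnry aue mibh jzg okvy
Hunk 6: at line 4 remove [aue,mibh] add [gffes] -> 7 lines: bbqvt hzuh ihrt cnry gffes jzg okvy
Final line 1: bbqvt

Answer: bbqvt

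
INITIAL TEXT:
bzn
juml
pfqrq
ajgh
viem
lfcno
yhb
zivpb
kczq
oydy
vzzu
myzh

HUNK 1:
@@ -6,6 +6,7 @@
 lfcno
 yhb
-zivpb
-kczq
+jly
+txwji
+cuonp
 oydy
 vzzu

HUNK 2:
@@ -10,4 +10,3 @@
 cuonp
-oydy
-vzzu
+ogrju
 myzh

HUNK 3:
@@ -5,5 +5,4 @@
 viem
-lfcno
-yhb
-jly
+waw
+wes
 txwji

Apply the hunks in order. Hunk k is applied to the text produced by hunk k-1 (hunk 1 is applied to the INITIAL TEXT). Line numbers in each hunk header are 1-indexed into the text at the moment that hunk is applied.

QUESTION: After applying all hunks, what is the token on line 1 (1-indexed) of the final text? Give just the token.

Hunk 1: at line 6 remove [zivpb,kczq] add [jly,txwji,cuonp] -> 13 lines: bzn juml pfqrq ajgh viem lfcno yhb jly txwji cuonp oydy vzzu myzh
Hunk 2: at line 10 remove [oydy,vzzu] add [ogrju] -> 12 lines: bzn juml pfqrq ajgh viem lfcno yhb jly txwji cuonp ogrju myzh
Hunk 3: at line 5 remove [lfcno,yhb,jly] add [waw,wes] -> 11 lines: bzn juml pfqrq ajgh viem waw wes txwji cuonp ogrju myzh
Final line 1: bzn

Answer: bzn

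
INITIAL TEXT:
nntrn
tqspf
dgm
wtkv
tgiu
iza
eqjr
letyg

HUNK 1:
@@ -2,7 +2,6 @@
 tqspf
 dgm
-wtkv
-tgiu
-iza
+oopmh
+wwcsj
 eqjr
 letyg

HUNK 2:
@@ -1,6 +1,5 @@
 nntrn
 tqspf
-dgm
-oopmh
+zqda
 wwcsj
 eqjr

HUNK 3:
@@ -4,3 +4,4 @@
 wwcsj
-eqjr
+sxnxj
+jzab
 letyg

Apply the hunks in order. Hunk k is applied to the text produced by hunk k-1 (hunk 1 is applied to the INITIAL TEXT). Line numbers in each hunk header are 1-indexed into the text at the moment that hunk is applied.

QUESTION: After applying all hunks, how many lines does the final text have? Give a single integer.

Hunk 1: at line 2 remove [wtkv,tgiu,iza] add [oopmh,wwcsj] -> 7 lines: nntrn tqspf dgm oopmh wwcsj eqjr letyg
Hunk 2: at line 1 remove [dgm,oopmh] add [zqda] -> 6 lines: nntrn tqspf zqda wwcsj eqjr letyg
Hunk 3: at line 4 remove [eqjr] add [sxnxj,jzab] -> 7 lines: nntrn tqspf zqda wwcsj sxnxj jzab letyg
Final line count: 7

Answer: 7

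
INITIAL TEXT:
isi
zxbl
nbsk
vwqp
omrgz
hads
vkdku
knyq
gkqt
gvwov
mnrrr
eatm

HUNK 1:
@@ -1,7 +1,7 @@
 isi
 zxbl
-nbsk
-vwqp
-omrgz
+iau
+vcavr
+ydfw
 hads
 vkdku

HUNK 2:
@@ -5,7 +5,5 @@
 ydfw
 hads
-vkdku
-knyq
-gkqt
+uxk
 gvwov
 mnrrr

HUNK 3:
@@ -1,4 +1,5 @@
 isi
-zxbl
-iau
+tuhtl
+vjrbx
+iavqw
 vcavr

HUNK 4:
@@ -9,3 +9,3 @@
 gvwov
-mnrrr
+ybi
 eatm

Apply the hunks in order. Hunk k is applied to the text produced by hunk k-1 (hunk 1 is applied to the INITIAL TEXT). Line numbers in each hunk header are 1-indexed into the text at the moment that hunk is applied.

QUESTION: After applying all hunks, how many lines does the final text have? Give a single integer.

Answer: 11

Derivation:
Hunk 1: at line 1 remove [nbsk,vwqp,omrgz] add [iau,vcavr,ydfw] -> 12 lines: isi zxbl iau vcavr ydfw hads vkdku knyq gkqt gvwov mnrrr eatm
Hunk 2: at line 5 remove [vkdku,knyq,gkqt] add [uxk] -> 10 lines: isi zxbl iau vcavr ydfw hads uxk gvwov mnrrr eatm
Hunk 3: at line 1 remove [zxbl,iau] add [tuhtl,vjrbx,iavqw] -> 11 lines: isi tuhtl vjrbx iavqw vcavr ydfw hads uxk gvwov mnrrr eatm
Hunk 4: at line 9 remove [mnrrr] add [ybi] -> 11 lines: isi tuhtl vjrbx iavqw vcavr ydfw hads uxk gvwov ybi eatm
Final line count: 11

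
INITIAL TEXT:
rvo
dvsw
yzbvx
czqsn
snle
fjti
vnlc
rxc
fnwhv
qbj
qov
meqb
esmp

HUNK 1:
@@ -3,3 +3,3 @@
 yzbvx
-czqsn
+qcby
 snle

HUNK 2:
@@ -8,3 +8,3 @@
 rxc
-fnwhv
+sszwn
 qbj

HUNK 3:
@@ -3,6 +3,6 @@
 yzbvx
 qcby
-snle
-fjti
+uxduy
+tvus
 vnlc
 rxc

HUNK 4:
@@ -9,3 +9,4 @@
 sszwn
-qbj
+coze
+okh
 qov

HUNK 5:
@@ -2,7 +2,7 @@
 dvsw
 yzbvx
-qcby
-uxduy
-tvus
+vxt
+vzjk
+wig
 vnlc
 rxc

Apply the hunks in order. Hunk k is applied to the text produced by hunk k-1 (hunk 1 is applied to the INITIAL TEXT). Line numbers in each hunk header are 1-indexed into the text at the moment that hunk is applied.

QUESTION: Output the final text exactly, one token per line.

Hunk 1: at line 3 remove [czqsn] add [qcby] -> 13 lines: rvo dvsw yzbvx qcby snle fjti vnlc rxc fnwhv qbj qov meqb esmp
Hunk 2: at line 8 remove [fnwhv] add [sszwn] -> 13 lines: rvo dvsw yzbvx qcby snle fjti vnlc rxc sszwn qbj qov meqb esmp
Hunk 3: at line 3 remove [snle,fjti] add [uxduy,tvus] -> 13 lines: rvo dvsw yzbvx qcby uxduy tvus vnlc rxc sszwn qbj qov meqb esmp
Hunk 4: at line 9 remove [qbj] add [coze,okh] -> 14 lines: rvo dvsw yzbvx qcby uxduy tvus vnlc rxc sszwn coze okh qov meqb esmp
Hunk 5: at line 2 remove [qcby,uxduy,tvus] add [vxt,vzjk,wig] -> 14 lines: rvo dvsw yzbvx vxt vzjk wig vnlc rxc sszwn coze okh qov meqb esmp

Answer: rvo
dvsw
yzbvx
vxt
vzjk
wig
vnlc
rxc
sszwn
coze
okh
qov
meqb
esmp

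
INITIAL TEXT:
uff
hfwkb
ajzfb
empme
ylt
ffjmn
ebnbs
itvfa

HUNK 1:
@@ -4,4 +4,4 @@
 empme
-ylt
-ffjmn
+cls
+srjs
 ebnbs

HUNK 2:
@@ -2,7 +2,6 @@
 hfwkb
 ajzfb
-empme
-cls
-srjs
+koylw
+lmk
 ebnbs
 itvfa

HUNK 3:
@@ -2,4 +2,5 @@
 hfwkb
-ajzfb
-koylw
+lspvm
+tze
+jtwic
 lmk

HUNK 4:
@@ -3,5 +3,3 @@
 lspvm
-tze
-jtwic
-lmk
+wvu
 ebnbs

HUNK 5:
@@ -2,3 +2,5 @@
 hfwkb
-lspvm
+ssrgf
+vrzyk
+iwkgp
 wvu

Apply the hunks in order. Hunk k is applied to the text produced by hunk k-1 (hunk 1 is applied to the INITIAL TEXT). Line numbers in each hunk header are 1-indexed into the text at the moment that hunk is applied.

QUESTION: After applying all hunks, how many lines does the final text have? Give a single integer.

Hunk 1: at line 4 remove [ylt,ffjmn] add [cls,srjs] -> 8 lines: uff hfwkb ajzfb empme cls srjs ebnbs itvfa
Hunk 2: at line 2 remove [empme,cls,srjs] add [koylw,lmk] -> 7 lines: uff hfwkb ajzfb koylw lmk ebnbs itvfa
Hunk 3: at line 2 remove [ajzfb,koylw] add [lspvm,tze,jtwic] -> 8 lines: uff hfwkb lspvm tze jtwic lmk ebnbs itvfa
Hunk 4: at line 3 remove [tze,jtwic,lmk] add [wvu] -> 6 lines: uff hfwkb lspvm wvu ebnbs itvfa
Hunk 5: at line 2 remove [lspvm] add [ssrgf,vrzyk,iwkgp] -> 8 lines: uff hfwkb ssrgf vrzyk iwkgp wvu ebnbs itvfa
Final line count: 8

Answer: 8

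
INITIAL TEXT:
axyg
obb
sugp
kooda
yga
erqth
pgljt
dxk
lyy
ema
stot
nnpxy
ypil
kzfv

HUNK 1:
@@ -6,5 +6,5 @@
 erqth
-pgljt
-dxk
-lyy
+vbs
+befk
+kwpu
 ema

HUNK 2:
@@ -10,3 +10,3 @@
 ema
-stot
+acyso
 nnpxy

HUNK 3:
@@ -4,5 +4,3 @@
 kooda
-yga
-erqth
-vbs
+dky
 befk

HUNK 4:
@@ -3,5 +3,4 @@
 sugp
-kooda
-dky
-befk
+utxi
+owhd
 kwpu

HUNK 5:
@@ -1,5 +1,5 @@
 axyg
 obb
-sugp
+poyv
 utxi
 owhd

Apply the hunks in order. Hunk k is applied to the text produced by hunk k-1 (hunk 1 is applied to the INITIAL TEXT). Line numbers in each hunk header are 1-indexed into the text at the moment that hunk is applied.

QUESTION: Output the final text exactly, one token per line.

Answer: axyg
obb
poyv
utxi
owhd
kwpu
ema
acyso
nnpxy
ypil
kzfv

Derivation:
Hunk 1: at line 6 remove [pgljt,dxk,lyy] add [vbs,befk,kwpu] -> 14 lines: axyg obb sugp kooda yga erqth vbs befk kwpu ema stot nnpxy ypil kzfv
Hunk 2: at line 10 remove [stot] add [acyso] -> 14 lines: axyg obb sugp kooda yga erqth vbs befk kwpu ema acyso nnpxy ypil kzfv
Hunk 3: at line 4 remove [yga,erqth,vbs] add [dky] -> 12 lines: axyg obb sugp kooda dky befk kwpu ema acyso nnpxy ypil kzfv
Hunk 4: at line 3 remove [kooda,dky,befk] add [utxi,owhd] -> 11 lines: axyg obb sugp utxi owhd kwpu ema acyso nnpxy ypil kzfv
Hunk 5: at line 1 remove [sugp] add [poyv] -> 11 lines: axyg obb poyv utxi owhd kwpu ema acyso nnpxy ypil kzfv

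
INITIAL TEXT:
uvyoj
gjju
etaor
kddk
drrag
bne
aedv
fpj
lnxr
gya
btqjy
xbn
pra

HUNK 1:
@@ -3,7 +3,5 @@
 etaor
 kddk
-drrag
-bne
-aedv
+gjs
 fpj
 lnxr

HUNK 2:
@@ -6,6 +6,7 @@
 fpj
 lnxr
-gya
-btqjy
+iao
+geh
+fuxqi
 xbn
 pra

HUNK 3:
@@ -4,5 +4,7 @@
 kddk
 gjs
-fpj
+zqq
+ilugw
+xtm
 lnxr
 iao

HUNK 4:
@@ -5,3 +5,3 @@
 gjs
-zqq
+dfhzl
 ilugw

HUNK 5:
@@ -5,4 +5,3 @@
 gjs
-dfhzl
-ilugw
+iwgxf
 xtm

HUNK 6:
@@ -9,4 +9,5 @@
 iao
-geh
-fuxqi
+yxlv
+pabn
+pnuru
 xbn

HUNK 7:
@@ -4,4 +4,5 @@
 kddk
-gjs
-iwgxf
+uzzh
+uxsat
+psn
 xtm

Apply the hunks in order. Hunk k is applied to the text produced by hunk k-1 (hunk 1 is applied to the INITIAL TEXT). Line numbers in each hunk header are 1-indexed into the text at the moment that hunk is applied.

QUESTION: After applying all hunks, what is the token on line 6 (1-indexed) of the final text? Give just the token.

Answer: uxsat

Derivation:
Hunk 1: at line 3 remove [drrag,bne,aedv] add [gjs] -> 11 lines: uvyoj gjju etaor kddk gjs fpj lnxr gya btqjy xbn pra
Hunk 2: at line 6 remove [gya,btqjy] add [iao,geh,fuxqi] -> 12 lines: uvyoj gjju etaor kddk gjs fpj lnxr iao geh fuxqi xbn pra
Hunk 3: at line 4 remove [fpj] add [zqq,ilugw,xtm] -> 14 lines: uvyoj gjju etaor kddk gjs zqq ilugw xtm lnxr iao geh fuxqi xbn pra
Hunk 4: at line 5 remove [zqq] add [dfhzl] -> 14 lines: uvyoj gjju etaor kddk gjs dfhzl ilugw xtm lnxr iao geh fuxqi xbn pra
Hunk 5: at line 5 remove [dfhzl,ilugw] add [iwgxf] -> 13 lines: uvyoj gjju etaor kddk gjs iwgxf xtm lnxr iao geh fuxqi xbn pra
Hunk 6: at line 9 remove [geh,fuxqi] add [yxlv,pabn,pnuru] -> 14 lines: uvyoj gjju etaor kddk gjs iwgxf xtm lnxr iao yxlv pabn pnuru xbn pra
Hunk 7: at line 4 remove [gjs,iwgxf] add [uzzh,uxsat,psn] -> 15 lines: uvyoj gjju etaor kddk uzzh uxsat psn xtm lnxr iao yxlv pabn pnuru xbn pra
Final line 6: uxsat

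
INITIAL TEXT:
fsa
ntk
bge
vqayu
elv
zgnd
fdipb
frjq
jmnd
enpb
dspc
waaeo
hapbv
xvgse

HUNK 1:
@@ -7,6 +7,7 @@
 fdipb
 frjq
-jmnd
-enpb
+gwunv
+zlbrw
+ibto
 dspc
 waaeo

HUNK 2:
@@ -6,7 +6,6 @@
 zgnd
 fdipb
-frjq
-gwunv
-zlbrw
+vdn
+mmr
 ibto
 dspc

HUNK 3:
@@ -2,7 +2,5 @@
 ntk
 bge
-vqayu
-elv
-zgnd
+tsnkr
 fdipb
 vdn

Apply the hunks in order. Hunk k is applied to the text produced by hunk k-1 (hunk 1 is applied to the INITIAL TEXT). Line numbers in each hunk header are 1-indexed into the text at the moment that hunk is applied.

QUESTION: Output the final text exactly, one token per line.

Hunk 1: at line 7 remove [jmnd,enpb] add [gwunv,zlbrw,ibto] -> 15 lines: fsa ntk bge vqayu elv zgnd fdipb frjq gwunv zlbrw ibto dspc waaeo hapbv xvgse
Hunk 2: at line 6 remove [frjq,gwunv,zlbrw] add [vdn,mmr] -> 14 lines: fsa ntk bge vqayu elv zgnd fdipb vdn mmr ibto dspc waaeo hapbv xvgse
Hunk 3: at line 2 remove [vqayu,elv,zgnd] add [tsnkr] -> 12 lines: fsa ntk bge tsnkr fdipb vdn mmr ibto dspc waaeo hapbv xvgse

Answer: fsa
ntk
bge
tsnkr
fdipb
vdn
mmr
ibto
dspc
waaeo
hapbv
xvgse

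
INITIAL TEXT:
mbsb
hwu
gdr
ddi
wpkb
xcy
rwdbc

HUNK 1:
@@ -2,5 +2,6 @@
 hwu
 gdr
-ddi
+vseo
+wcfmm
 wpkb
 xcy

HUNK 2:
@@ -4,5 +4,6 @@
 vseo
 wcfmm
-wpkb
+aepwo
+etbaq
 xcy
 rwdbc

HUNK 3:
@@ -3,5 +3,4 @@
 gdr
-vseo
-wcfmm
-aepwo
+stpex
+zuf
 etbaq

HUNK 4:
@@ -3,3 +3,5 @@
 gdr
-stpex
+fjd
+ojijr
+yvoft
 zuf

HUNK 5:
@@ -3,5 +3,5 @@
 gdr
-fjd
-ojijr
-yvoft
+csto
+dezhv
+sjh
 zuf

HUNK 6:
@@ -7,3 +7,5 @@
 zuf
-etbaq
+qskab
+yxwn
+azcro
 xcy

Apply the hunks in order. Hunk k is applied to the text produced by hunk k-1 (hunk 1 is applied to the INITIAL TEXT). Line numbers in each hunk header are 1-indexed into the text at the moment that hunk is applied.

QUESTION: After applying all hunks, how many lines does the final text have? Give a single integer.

Answer: 12

Derivation:
Hunk 1: at line 2 remove [ddi] add [vseo,wcfmm] -> 8 lines: mbsb hwu gdr vseo wcfmm wpkb xcy rwdbc
Hunk 2: at line 4 remove [wpkb] add [aepwo,etbaq] -> 9 lines: mbsb hwu gdr vseo wcfmm aepwo etbaq xcy rwdbc
Hunk 3: at line 3 remove [vseo,wcfmm,aepwo] add [stpex,zuf] -> 8 lines: mbsb hwu gdr stpex zuf etbaq xcy rwdbc
Hunk 4: at line 3 remove [stpex] add [fjd,ojijr,yvoft] -> 10 lines: mbsb hwu gdr fjd ojijr yvoft zuf etbaq xcy rwdbc
Hunk 5: at line 3 remove [fjd,ojijr,yvoft] add [csto,dezhv,sjh] -> 10 lines: mbsb hwu gdr csto dezhv sjh zuf etbaq xcy rwdbc
Hunk 6: at line 7 remove [etbaq] add [qskab,yxwn,azcro] -> 12 lines: mbsb hwu gdr csto dezhv sjh zuf qskab yxwn azcro xcy rwdbc
Final line count: 12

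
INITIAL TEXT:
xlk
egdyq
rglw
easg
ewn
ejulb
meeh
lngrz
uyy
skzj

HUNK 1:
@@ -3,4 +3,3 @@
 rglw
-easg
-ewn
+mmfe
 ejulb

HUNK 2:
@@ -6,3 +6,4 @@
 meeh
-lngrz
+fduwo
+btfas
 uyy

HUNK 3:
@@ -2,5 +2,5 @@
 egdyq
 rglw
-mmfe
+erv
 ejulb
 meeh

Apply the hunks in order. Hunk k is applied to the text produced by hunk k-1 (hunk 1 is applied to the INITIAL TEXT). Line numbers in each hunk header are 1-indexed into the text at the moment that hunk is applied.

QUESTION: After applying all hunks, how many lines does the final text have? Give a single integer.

Answer: 10

Derivation:
Hunk 1: at line 3 remove [easg,ewn] add [mmfe] -> 9 lines: xlk egdyq rglw mmfe ejulb meeh lngrz uyy skzj
Hunk 2: at line 6 remove [lngrz] add [fduwo,btfas] -> 10 lines: xlk egdyq rglw mmfe ejulb meeh fduwo btfas uyy skzj
Hunk 3: at line 2 remove [mmfe] add [erv] -> 10 lines: xlk egdyq rglw erv ejulb meeh fduwo btfas uyy skzj
Final line count: 10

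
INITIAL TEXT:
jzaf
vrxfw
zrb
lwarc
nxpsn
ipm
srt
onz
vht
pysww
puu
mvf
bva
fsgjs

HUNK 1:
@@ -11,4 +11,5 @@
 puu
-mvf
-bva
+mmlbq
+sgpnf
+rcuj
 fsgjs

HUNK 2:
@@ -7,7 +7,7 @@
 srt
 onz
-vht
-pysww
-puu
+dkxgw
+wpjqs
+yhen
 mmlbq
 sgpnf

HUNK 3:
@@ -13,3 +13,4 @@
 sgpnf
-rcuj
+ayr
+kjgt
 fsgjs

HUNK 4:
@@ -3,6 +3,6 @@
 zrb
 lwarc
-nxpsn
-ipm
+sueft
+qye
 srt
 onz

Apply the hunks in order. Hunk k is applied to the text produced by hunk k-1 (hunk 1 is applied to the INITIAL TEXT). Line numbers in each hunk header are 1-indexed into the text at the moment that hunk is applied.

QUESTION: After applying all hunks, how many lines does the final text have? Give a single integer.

Answer: 16

Derivation:
Hunk 1: at line 11 remove [mvf,bva] add [mmlbq,sgpnf,rcuj] -> 15 lines: jzaf vrxfw zrb lwarc nxpsn ipm srt onz vht pysww puu mmlbq sgpnf rcuj fsgjs
Hunk 2: at line 7 remove [vht,pysww,puu] add [dkxgw,wpjqs,yhen] -> 15 lines: jzaf vrxfw zrb lwarc nxpsn ipm srt onz dkxgw wpjqs yhen mmlbq sgpnf rcuj fsgjs
Hunk 3: at line 13 remove [rcuj] add [ayr,kjgt] -> 16 lines: jzaf vrxfw zrb lwarc nxpsn ipm srt onz dkxgw wpjqs yhen mmlbq sgpnf ayr kjgt fsgjs
Hunk 4: at line 3 remove [nxpsn,ipm] add [sueft,qye] -> 16 lines: jzaf vrxfw zrb lwarc sueft qye srt onz dkxgw wpjqs yhen mmlbq sgpnf ayr kjgt fsgjs
Final line count: 16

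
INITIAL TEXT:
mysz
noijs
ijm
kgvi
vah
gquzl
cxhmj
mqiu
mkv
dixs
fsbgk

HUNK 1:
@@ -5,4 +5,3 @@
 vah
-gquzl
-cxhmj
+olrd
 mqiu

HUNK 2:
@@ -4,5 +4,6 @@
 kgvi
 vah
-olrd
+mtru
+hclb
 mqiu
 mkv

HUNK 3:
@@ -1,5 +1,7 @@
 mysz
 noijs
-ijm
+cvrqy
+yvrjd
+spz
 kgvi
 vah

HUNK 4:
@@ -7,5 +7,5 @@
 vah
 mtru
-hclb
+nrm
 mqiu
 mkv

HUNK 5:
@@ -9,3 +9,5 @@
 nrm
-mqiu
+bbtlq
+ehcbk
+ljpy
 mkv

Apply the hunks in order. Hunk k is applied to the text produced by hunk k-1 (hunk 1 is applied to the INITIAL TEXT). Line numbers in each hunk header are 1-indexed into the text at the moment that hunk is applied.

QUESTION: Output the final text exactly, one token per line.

Answer: mysz
noijs
cvrqy
yvrjd
spz
kgvi
vah
mtru
nrm
bbtlq
ehcbk
ljpy
mkv
dixs
fsbgk

Derivation:
Hunk 1: at line 5 remove [gquzl,cxhmj] add [olrd] -> 10 lines: mysz noijs ijm kgvi vah olrd mqiu mkv dixs fsbgk
Hunk 2: at line 4 remove [olrd] add [mtru,hclb] -> 11 lines: mysz noijs ijm kgvi vah mtru hclb mqiu mkv dixs fsbgk
Hunk 3: at line 1 remove [ijm] add [cvrqy,yvrjd,spz] -> 13 lines: mysz noijs cvrqy yvrjd spz kgvi vah mtru hclb mqiu mkv dixs fsbgk
Hunk 4: at line 7 remove [hclb] add [nrm] -> 13 lines: mysz noijs cvrqy yvrjd spz kgvi vah mtru nrm mqiu mkv dixs fsbgk
Hunk 5: at line 9 remove [mqiu] add [bbtlq,ehcbk,ljpy] -> 15 lines: mysz noijs cvrqy yvrjd spz kgvi vah mtru nrm bbtlq ehcbk ljpy mkv dixs fsbgk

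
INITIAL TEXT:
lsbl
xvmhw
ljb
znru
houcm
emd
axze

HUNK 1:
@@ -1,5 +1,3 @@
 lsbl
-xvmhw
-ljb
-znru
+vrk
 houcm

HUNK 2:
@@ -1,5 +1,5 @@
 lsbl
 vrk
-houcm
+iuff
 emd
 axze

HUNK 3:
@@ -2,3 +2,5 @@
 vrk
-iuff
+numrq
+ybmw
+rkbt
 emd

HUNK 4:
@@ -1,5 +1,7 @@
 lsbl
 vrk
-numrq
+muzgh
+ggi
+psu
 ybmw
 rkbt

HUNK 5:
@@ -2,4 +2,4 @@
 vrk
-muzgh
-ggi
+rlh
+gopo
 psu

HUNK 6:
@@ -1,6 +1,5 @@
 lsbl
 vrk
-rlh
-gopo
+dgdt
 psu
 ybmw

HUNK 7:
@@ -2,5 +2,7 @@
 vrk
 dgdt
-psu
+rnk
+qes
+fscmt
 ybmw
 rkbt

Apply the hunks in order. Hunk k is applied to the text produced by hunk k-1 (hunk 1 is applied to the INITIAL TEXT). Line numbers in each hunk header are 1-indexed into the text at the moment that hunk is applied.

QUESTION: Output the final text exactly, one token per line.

Hunk 1: at line 1 remove [xvmhw,ljb,znru] add [vrk] -> 5 lines: lsbl vrk houcm emd axze
Hunk 2: at line 1 remove [houcm] add [iuff] -> 5 lines: lsbl vrk iuff emd axze
Hunk 3: at line 2 remove [iuff] add [numrq,ybmw,rkbt] -> 7 lines: lsbl vrk numrq ybmw rkbt emd axze
Hunk 4: at line 1 remove [numrq] add [muzgh,ggi,psu] -> 9 lines: lsbl vrk muzgh ggi psu ybmw rkbt emd axze
Hunk 5: at line 2 remove [muzgh,ggi] add [rlh,gopo] -> 9 lines: lsbl vrk rlh gopo psu ybmw rkbt emd axze
Hunk 6: at line 1 remove [rlh,gopo] add [dgdt] -> 8 lines: lsbl vrk dgdt psu ybmw rkbt emd axze
Hunk 7: at line 2 remove [psu] add [rnk,qes,fscmt] -> 10 lines: lsbl vrk dgdt rnk qes fscmt ybmw rkbt emd axze

Answer: lsbl
vrk
dgdt
rnk
qes
fscmt
ybmw
rkbt
emd
axze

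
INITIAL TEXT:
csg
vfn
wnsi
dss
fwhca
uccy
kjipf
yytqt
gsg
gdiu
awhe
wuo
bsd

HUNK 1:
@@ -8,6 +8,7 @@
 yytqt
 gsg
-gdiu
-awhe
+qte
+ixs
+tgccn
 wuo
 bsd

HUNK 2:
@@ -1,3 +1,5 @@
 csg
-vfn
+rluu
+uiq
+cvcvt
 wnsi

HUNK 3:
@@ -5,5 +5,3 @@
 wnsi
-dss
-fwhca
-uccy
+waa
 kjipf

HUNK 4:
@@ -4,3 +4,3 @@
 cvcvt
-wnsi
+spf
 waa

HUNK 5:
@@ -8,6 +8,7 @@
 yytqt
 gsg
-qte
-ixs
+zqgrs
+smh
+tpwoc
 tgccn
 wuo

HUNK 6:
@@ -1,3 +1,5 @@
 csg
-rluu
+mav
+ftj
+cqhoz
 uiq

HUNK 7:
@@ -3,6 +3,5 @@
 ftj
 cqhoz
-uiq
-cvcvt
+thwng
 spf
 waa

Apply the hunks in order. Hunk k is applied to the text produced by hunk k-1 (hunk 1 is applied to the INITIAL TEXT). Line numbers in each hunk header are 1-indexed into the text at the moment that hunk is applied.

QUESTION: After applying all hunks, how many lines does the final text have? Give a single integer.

Answer: 16

Derivation:
Hunk 1: at line 8 remove [gdiu,awhe] add [qte,ixs,tgccn] -> 14 lines: csg vfn wnsi dss fwhca uccy kjipf yytqt gsg qte ixs tgccn wuo bsd
Hunk 2: at line 1 remove [vfn] add [rluu,uiq,cvcvt] -> 16 lines: csg rluu uiq cvcvt wnsi dss fwhca uccy kjipf yytqt gsg qte ixs tgccn wuo bsd
Hunk 3: at line 5 remove [dss,fwhca,uccy] add [waa] -> 14 lines: csg rluu uiq cvcvt wnsi waa kjipf yytqt gsg qte ixs tgccn wuo bsd
Hunk 4: at line 4 remove [wnsi] add [spf] -> 14 lines: csg rluu uiq cvcvt spf waa kjipf yytqt gsg qte ixs tgccn wuo bsd
Hunk 5: at line 8 remove [qte,ixs] add [zqgrs,smh,tpwoc] -> 15 lines: csg rluu uiq cvcvt spf waa kjipf yytqt gsg zqgrs smh tpwoc tgccn wuo bsd
Hunk 6: at line 1 remove [rluu] add [mav,ftj,cqhoz] -> 17 lines: csg mav ftj cqhoz uiq cvcvt spf waa kjipf yytqt gsg zqgrs smh tpwoc tgccn wuo bsd
Hunk 7: at line 3 remove [uiq,cvcvt] add [thwng] -> 16 lines: csg mav ftj cqhoz thwng spf waa kjipf yytqt gsg zqgrs smh tpwoc tgccn wuo bsd
Final line count: 16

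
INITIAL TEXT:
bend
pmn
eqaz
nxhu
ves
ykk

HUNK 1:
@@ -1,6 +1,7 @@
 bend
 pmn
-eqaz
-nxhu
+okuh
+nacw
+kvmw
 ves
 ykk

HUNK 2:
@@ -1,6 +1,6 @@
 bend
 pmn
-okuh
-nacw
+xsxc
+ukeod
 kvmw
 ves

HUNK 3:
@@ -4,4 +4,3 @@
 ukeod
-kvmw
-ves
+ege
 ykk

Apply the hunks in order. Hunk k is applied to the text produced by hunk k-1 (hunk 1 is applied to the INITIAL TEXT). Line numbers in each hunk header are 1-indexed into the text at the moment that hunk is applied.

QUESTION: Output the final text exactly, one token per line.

Hunk 1: at line 1 remove [eqaz,nxhu] add [okuh,nacw,kvmw] -> 7 lines: bend pmn okuh nacw kvmw ves ykk
Hunk 2: at line 1 remove [okuh,nacw] add [xsxc,ukeod] -> 7 lines: bend pmn xsxc ukeod kvmw ves ykk
Hunk 3: at line 4 remove [kvmw,ves] add [ege] -> 6 lines: bend pmn xsxc ukeod ege ykk

Answer: bend
pmn
xsxc
ukeod
ege
ykk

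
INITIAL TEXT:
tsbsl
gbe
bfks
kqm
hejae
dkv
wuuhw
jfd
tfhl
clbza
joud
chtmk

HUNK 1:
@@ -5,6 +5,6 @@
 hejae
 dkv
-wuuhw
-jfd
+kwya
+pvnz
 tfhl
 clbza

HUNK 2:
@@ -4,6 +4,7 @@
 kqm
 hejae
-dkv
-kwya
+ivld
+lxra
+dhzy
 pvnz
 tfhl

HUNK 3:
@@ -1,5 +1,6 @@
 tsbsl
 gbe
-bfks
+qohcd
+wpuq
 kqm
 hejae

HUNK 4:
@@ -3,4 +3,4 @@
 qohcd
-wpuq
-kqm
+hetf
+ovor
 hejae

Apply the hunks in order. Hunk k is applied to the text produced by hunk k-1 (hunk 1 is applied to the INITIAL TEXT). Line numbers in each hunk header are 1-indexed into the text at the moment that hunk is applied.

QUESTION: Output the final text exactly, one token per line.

Hunk 1: at line 5 remove [wuuhw,jfd] add [kwya,pvnz] -> 12 lines: tsbsl gbe bfks kqm hejae dkv kwya pvnz tfhl clbza joud chtmk
Hunk 2: at line 4 remove [dkv,kwya] add [ivld,lxra,dhzy] -> 13 lines: tsbsl gbe bfks kqm hejae ivld lxra dhzy pvnz tfhl clbza joud chtmk
Hunk 3: at line 1 remove [bfks] add [qohcd,wpuq] -> 14 lines: tsbsl gbe qohcd wpuq kqm hejae ivld lxra dhzy pvnz tfhl clbza joud chtmk
Hunk 4: at line 3 remove [wpuq,kqm] add [hetf,ovor] -> 14 lines: tsbsl gbe qohcd hetf ovor hejae ivld lxra dhzy pvnz tfhl clbza joud chtmk

Answer: tsbsl
gbe
qohcd
hetf
ovor
hejae
ivld
lxra
dhzy
pvnz
tfhl
clbza
joud
chtmk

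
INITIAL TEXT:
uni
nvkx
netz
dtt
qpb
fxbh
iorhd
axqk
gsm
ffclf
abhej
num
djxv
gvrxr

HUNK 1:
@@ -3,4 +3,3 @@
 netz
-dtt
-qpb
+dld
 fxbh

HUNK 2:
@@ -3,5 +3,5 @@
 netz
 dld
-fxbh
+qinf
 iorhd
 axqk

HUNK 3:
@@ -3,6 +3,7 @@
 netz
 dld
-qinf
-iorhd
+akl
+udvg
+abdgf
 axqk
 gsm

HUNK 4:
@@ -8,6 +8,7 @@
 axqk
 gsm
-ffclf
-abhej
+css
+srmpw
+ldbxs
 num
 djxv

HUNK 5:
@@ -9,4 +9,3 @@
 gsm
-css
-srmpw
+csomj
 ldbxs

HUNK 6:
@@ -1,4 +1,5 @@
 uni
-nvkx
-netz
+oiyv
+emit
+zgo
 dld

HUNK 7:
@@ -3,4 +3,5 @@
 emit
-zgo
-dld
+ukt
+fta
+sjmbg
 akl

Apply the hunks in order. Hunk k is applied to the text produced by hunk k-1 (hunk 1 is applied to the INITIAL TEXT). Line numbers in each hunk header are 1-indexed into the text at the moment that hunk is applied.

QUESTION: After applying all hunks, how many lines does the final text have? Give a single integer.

Hunk 1: at line 3 remove [dtt,qpb] add [dld] -> 13 lines: uni nvkx netz dld fxbh iorhd axqk gsm ffclf abhej num djxv gvrxr
Hunk 2: at line 3 remove [fxbh] add [qinf] -> 13 lines: uni nvkx netz dld qinf iorhd axqk gsm ffclf abhej num djxv gvrxr
Hunk 3: at line 3 remove [qinf,iorhd] add [akl,udvg,abdgf] -> 14 lines: uni nvkx netz dld akl udvg abdgf axqk gsm ffclf abhej num djxv gvrxr
Hunk 4: at line 8 remove [ffclf,abhej] add [css,srmpw,ldbxs] -> 15 lines: uni nvkx netz dld akl udvg abdgf axqk gsm css srmpw ldbxs num djxv gvrxr
Hunk 5: at line 9 remove [css,srmpw] add [csomj] -> 14 lines: uni nvkx netz dld akl udvg abdgf axqk gsm csomj ldbxs num djxv gvrxr
Hunk 6: at line 1 remove [nvkx,netz] add [oiyv,emit,zgo] -> 15 lines: uni oiyv emit zgo dld akl udvg abdgf axqk gsm csomj ldbxs num djxv gvrxr
Hunk 7: at line 3 remove [zgo,dld] add [ukt,fta,sjmbg] -> 16 lines: uni oiyv emit ukt fta sjmbg akl udvg abdgf axqk gsm csomj ldbxs num djxv gvrxr
Final line count: 16

Answer: 16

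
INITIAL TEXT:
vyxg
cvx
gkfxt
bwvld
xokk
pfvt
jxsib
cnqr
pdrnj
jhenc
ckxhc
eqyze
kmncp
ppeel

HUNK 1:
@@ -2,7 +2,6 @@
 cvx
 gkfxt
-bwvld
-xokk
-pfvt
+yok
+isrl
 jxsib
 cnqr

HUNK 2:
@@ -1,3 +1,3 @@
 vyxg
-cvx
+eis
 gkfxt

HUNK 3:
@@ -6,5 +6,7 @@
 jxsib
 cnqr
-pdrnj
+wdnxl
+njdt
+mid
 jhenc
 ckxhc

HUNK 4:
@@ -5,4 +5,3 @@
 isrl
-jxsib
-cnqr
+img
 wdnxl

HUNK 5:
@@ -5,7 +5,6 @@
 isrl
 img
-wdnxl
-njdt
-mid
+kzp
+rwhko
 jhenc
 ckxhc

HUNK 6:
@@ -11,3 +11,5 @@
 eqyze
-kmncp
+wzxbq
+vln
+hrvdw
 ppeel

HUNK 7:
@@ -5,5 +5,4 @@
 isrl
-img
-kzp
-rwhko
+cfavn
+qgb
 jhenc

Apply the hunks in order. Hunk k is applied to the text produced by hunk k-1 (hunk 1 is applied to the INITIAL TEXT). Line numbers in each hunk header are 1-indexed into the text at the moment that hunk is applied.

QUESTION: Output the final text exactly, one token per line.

Hunk 1: at line 2 remove [bwvld,xokk,pfvt] add [yok,isrl] -> 13 lines: vyxg cvx gkfxt yok isrl jxsib cnqr pdrnj jhenc ckxhc eqyze kmncp ppeel
Hunk 2: at line 1 remove [cvx] add [eis] -> 13 lines: vyxg eis gkfxt yok isrl jxsib cnqr pdrnj jhenc ckxhc eqyze kmncp ppeel
Hunk 3: at line 6 remove [pdrnj] add [wdnxl,njdt,mid] -> 15 lines: vyxg eis gkfxt yok isrl jxsib cnqr wdnxl njdt mid jhenc ckxhc eqyze kmncp ppeel
Hunk 4: at line 5 remove [jxsib,cnqr] add [img] -> 14 lines: vyxg eis gkfxt yok isrl img wdnxl njdt mid jhenc ckxhc eqyze kmncp ppeel
Hunk 5: at line 5 remove [wdnxl,njdt,mid] add [kzp,rwhko] -> 13 lines: vyxg eis gkfxt yok isrl img kzp rwhko jhenc ckxhc eqyze kmncp ppeel
Hunk 6: at line 11 remove [kmncp] add [wzxbq,vln,hrvdw] -> 15 lines: vyxg eis gkfxt yok isrl img kzp rwhko jhenc ckxhc eqyze wzxbq vln hrvdw ppeel
Hunk 7: at line 5 remove [img,kzp,rwhko] add [cfavn,qgb] -> 14 lines: vyxg eis gkfxt yok isrl cfavn qgb jhenc ckxhc eqyze wzxbq vln hrvdw ppeel

Answer: vyxg
eis
gkfxt
yok
isrl
cfavn
qgb
jhenc
ckxhc
eqyze
wzxbq
vln
hrvdw
ppeel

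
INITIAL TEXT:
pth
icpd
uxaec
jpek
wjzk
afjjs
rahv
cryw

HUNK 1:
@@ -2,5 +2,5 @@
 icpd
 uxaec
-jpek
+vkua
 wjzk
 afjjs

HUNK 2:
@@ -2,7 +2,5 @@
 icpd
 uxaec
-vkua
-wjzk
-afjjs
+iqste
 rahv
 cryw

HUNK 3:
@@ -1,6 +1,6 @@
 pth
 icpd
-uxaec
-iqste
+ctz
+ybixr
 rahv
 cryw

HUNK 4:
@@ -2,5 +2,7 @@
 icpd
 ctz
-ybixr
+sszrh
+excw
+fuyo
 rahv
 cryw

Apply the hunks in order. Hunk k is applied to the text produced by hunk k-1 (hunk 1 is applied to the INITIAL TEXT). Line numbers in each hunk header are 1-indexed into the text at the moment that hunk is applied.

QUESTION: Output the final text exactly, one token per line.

Hunk 1: at line 2 remove [jpek] add [vkua] -> 8 lines: pth icpd uxaec vkua wjzk afjjs rahv cryw
Hunk 2: at line 2 remove [vkua,wjzk,afjjs] add [iqste] -> 6 lines: pth icpd uxaec iqste rahv cryw
Hunk 3: at line 1 remove [uxaec,iqste] add [ctz,ybixr] -> 6 lines: pth icpd ctz ybixr rahv cryw
Hunk 4: at line 2 remove [ybixr] add [sszrh,excw,fuyo] -> 8 lines: pth icpd ctz sszrh excw fuyo rahv cryw

Answer: pth
icpd
ctz
sszrh
excw
fuyo
rahv
cryw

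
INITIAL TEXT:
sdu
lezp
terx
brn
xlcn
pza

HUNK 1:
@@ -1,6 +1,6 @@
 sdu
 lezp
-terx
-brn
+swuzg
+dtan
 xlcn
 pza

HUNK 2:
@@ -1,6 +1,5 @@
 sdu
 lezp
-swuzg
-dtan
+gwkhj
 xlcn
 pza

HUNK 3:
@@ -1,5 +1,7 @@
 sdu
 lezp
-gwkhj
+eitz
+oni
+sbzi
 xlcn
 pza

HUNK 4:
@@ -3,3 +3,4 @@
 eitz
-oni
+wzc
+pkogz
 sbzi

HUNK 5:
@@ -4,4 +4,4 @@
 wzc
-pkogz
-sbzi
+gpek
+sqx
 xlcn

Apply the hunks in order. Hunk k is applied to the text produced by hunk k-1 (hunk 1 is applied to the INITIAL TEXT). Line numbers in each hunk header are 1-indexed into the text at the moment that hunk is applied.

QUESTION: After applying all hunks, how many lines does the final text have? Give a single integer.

Answer: 8

Derivation:
Hunk 1: at line 1 remove [terx,brn] add [swuzg,dtan] -> 6 lines: sdu lezp swuzg dtan xlcn pza
Hunk 2: at line 1 remove [swuzg,dtan] add [gwkhj] -> 5 lines: sdu lezp gwkhj xlcn pza
Hunk 3: at line 1 remove [gwkhj] add [eitz,oni,sbzi] -> 7 lines: sdu lezp eitz oni sbzi xlcn pza
Hunk 4: at line 3 remove [oni] add [wzc,pkogz] -> 8 lines: sdu lezp eitz wzc pkogz sbzi xlcn pza
Hunk 5: at line 4 remove [pkogz,sbzi] add [gpek,sqx] -> 8 lines: sdu lezp eitz wzc gpek sqx xlcn pza
Final line count: 8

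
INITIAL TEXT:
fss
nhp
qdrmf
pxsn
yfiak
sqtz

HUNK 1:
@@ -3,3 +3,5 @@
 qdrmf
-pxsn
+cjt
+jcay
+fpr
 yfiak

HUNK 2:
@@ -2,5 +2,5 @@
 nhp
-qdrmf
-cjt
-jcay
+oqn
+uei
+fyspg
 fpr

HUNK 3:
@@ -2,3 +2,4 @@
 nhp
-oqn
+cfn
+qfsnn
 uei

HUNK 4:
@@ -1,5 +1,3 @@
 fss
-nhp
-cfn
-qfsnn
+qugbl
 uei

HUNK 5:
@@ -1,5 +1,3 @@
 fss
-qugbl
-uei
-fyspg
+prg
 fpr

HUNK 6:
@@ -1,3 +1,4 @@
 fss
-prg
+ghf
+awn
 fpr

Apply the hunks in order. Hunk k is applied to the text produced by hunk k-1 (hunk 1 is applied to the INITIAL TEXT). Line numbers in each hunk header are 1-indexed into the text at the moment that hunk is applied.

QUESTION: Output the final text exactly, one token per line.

Hunk 1: at line 3 remove [pxsn] add [cjt,jcay,fpr] -> 8 lines: fss nhp qdrmf cjt jcay fpr yfiak sqtz
Hunk 2: at line 2 remove [qdrmf,cjt,jcay] add [oqn,uei,fyspg] -> 8 lines: fss nhp oqn uei fyspg fpr yfiak sqtz
Hunk 3: at line 2 remove [oqn] add [cfn,qfsnn] -> 9 lines: fss nhp cfn qfsnn uei fyspg fpr yfiak sqtz
Hunk 4: at line 1 remove [nhp,cfn,qfsnn] add [qugbl] -> 7 lines: fss qugbl uei fyspg fpr yfiak sqtz
Hunk 5: at line 1 remove [qugbl,uei,fyspg] add [prg] -> 5 lines: fss prg fpr yfiak sqtz
Hunk 6: at line 1 remove [prg] add [ghf,awn] -> 6 lines: fss ghf awn fpr yfiak sqtz

Answer: fss
ghf
awn
fpr
yfiak
sqtz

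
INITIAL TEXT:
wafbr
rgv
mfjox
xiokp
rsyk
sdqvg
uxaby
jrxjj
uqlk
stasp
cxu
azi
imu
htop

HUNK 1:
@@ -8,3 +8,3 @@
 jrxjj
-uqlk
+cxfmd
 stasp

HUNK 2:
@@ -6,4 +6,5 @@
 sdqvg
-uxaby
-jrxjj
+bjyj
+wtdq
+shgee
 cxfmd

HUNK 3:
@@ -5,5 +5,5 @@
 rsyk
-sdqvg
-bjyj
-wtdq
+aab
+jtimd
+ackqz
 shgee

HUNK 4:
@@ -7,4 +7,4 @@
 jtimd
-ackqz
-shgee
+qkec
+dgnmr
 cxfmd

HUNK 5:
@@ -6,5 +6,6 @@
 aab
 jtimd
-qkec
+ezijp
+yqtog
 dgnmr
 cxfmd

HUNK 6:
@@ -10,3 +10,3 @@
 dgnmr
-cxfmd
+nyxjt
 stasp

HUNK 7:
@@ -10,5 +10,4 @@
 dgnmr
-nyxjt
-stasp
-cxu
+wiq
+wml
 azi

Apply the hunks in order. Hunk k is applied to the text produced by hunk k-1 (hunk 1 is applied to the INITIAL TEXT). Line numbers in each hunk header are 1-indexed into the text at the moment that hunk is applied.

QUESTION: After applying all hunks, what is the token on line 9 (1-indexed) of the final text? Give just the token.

Hunk 1: at line 8 remove [uqlk] add [cxfmd] -> 14 lines: wafbr rgv mfjox xiokp rsyk sdqvg uxaby jrxjj cxfmd stasp cxu azi imu htop
Hunk 2: at line 6 remove [uxaby,jrxjj] add [bjyj,wtdq,shgee] -> 15 lines: wafbr rgv mfjox xiokp rsyk sdqvg bjyj wtdq shgee cxfmd stasp cxu azi imu htop
Hunk 3: at line 5 remove [sdqvg,bjyj,wtdq] add [aab,jtimd,ackqz] -> 15 lines: wafbr rgv mfjox xiokp rsyk aab jtimd ackqz shgee cxfmd stasp cxu azi imu htop
Hunk 4: at line 7 remove [ackqz,shgee] add [qkec,dgnmr] -> 15 lines: wafbr rgv mfjox xiokp rsyk aab jtimd qkec dgnmr cxfmd stasp cxu azi imu htop
Hunk 5: at line 6 remove [qkec] add [ezijp,yqtog] -> 16 lines: wafbr rgv mfjox xiokp rsyk aab jtimd ezijp yqtog dgnmr cxfmd stasp cxu azi imu htop
Hunk 6: at line 10 remove [cxfmd] add [nyxjt] -> 16 lines: wafbr rgv mfjox xiokp rsyk aab jtimd ezijp yqtog dgnmr nyxjt stasp cxu azi imu htop
Hunk 7: at line 10 remove [nyxjt,stasp,cxu] add [wiq,wml] -> 15 lines: wafbr rgv mfjox xiokp rsyk aab jtimd ezijp yqtog dgnmr wiq wml azi imu htop
Final line 9: yqtog

Answer: yqtog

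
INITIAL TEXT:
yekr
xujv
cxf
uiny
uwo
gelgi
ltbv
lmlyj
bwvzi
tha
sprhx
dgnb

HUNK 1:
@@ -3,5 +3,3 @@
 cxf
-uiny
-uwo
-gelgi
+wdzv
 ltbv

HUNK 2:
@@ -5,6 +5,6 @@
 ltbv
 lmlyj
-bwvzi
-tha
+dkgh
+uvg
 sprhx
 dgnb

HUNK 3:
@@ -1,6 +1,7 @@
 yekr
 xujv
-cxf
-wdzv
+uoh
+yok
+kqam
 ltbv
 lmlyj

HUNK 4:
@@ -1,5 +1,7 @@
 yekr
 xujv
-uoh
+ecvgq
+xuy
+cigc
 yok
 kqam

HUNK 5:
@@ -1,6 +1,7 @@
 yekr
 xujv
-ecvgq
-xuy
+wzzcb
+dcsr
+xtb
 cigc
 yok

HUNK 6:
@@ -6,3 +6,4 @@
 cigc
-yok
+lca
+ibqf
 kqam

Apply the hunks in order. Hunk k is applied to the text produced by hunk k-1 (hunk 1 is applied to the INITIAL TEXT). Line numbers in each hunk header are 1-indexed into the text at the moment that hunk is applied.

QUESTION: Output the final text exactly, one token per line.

Hunk 1: at line 3 remove [uiny,uwo,gelgi] add [wdzv] -> 10 lines: yekr xujv cxf wdzv ltbv lmlyj bwvzi tha sprhx dgnb
Hunk 2: at line 5 remove [bwvzi,tha] add [dkgh,uvg] -> 10 lines: yekr xujv cxf wdzv ltbv lmlyj dkgh uvg sprhx dgnb
Hunk 3: at line 1 remove [cxf,wdzv] add [uoh,yok,kqam] -> 11 lines: yekr xujv uoh yok kqam ltbv lmlyj dkgh uvg sprhx dgnb
Hunk 4: at line 1 remove [uoh] add [ecvgq,xuy,cigc] -> 13 lines: yekr xujv ecvgq xuy cigc yok kqam ltbv lmlyj dkgh uvg sprhx dgnb
Hunk 5: at line 1 remove [ecvgq,xuy] add [wzzcb,dcsr,xtb] -> 14 lines: yekr xujv wzzcb dcsr xtb cigc yok kqam ltbv lmlyj dkgh uvg sprhx dgnb
Hunk 6: at line 6 remove [yok] add [lca,ibqf] -> 15 lines: yekr xujv wzzcb dcsr xtb cigc lca ibqf kqam ltbv lmlyj dkgh uvg sprhx dgnb

Answer: yekr
xujv
wzzcb
dcsr
xtb
cigc
lca
ibqf
kqam
ltbv
lmlyj
dkgh
uvg
sprhx
dgnb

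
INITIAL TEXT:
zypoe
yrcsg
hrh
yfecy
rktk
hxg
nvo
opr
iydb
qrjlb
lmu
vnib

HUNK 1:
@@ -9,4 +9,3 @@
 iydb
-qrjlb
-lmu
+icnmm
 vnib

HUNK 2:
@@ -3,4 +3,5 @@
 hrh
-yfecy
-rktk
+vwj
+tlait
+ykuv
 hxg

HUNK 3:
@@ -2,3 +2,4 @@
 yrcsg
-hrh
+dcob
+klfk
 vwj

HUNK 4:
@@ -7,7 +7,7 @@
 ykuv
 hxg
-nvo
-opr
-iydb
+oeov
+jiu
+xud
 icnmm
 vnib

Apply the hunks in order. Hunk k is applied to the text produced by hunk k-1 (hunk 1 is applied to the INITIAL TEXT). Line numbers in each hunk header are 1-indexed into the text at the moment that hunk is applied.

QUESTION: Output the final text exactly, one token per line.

Hunk 1: at line 9 remove [qrjlb,lmu] add [icnmm] -> 11 lines: zypoe yrcsg hrh yfecy rktk hxg nvo opr iydb icnmm vnib
Hunk 2: at line 3 remove [yfecy,rktk] add [vwj,tlait,ykuv] -> 12 lines: zypoe yrcsg hrh vwj tlait ykuv hxg nvo opr iydb icnmm vnib
Hunk 3: at line 2 remove [hrh] add [dcob,klfk] -> 13 lines: zypoe yrcsg dcob klfk vwj tlait ykuv hxg nvo opr iydb icnmm vnib
Hunk 4: at line 7 remove [nvo,opr,iydb] add [oeov,jiu,xud] -> 13 lines: zypoe yrcsg dcob klfk vwj tlait ykuv hxg oeov jiu xud icnmm vnib

Answer: zypoe
yrcsg
dcob
klfk
vwj
tlait
ykuv
hxg
oeov
jiu
xud
icnmm
vnib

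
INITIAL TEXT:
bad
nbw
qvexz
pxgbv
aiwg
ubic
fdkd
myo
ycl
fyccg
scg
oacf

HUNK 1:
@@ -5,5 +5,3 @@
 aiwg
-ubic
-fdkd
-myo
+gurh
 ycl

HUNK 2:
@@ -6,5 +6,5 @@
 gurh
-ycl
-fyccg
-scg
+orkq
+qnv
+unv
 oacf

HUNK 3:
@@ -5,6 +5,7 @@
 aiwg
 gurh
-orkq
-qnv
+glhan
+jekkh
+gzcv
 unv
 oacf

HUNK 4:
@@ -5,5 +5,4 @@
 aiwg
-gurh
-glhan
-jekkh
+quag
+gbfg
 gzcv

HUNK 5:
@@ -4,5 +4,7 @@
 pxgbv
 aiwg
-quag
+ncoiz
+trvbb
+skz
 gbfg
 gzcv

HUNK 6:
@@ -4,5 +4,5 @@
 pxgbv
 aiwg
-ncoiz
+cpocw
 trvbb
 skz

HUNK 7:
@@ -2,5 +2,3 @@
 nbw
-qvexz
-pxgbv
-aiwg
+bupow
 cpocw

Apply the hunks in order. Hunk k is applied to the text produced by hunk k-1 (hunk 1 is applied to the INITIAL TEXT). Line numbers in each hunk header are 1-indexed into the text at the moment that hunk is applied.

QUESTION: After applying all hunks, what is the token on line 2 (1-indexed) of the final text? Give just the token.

Hunk 1: at line 5 remove [ubic,fdkd,myo] add [gurh] -> 10 lines: bad nbw qvexz pxgbv aiwg gurh ycl fyccg scg oacf
Hunk 2: at line 6 remove [ycl,fyccg,scg] add [orkq,qnv,unv] -> 10 lines: bad nbw qvexz pxgbv aiwg gurh orkq qnv unv oacf
Hunk 3: at line 5 remove [orkq,qnv] add [glhan,jekkh,gzcv] -> 11 lines: bad nbw qvexz pxgbv aiwg gurh glhan jekkh gzcv unv oacf
Hunk 4: at line 5 remove [gurh,glhan,jekkh] add [quag,gbfg] -> 10 lines: bad nbw qvexz pxgbv aiwg quag gbfg gzcv unv oacf
Hunk 5: at line 4 remove [quag] add [ncoiz,trvbb,skz] -> 12 lines: bad nbw qvexz pxgbv aiwg ncoiz trvbb skz gbfg gzcv unv oacf
Hunk 6: at line 4 remove [ncoiz] add [cpocw] -> 12 lines: bad nbw qvexz pxgbv aiwg cpocw trvbb skz gbfg gzcv unv oacf
Hunk 7: at line 2 remove [qvexz,pxgbv,aiwg] add [bupow] -> 10 lines: bad nbw bupow cpocw trvbb skz gbfg gzcv unv oacf
Final line 2: nbw

Answer: nbw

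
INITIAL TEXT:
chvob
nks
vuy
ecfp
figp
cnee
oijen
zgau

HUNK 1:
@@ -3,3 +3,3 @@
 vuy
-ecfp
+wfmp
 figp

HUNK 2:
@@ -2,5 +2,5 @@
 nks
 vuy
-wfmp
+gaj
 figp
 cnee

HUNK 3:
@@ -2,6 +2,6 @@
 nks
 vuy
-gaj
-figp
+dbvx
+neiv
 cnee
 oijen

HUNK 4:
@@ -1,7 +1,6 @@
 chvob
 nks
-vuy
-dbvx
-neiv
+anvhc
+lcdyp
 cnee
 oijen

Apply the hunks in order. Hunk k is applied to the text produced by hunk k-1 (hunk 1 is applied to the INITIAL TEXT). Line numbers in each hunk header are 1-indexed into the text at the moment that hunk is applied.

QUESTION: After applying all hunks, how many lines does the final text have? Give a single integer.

Answer: 7

Derivation:
Hunk 1: at line 3 remove [ecfp] add [wfmp] -> 8 lines: chvob nks vuy wfmp figp cnee oijen zgau
Hunk 2: at line 2 remove [wfmp] add [gaj] -> 8 lines: chvob nks vuy gaj figp cnee oijen zgau
Hunk 3: at line 2 remove [gaj,figp] add [dbvx,neiv] -> 8 lines: chvob nks vuy dbvx neiv cnee oijen zgau
Hunk 4: at line 1 remove [vuy,dbvx,neiv] add [anvhc,lcdyp] -> 7 lines: chvob nks anvhc lcdyp cnee oijen zgau
Final line count: 7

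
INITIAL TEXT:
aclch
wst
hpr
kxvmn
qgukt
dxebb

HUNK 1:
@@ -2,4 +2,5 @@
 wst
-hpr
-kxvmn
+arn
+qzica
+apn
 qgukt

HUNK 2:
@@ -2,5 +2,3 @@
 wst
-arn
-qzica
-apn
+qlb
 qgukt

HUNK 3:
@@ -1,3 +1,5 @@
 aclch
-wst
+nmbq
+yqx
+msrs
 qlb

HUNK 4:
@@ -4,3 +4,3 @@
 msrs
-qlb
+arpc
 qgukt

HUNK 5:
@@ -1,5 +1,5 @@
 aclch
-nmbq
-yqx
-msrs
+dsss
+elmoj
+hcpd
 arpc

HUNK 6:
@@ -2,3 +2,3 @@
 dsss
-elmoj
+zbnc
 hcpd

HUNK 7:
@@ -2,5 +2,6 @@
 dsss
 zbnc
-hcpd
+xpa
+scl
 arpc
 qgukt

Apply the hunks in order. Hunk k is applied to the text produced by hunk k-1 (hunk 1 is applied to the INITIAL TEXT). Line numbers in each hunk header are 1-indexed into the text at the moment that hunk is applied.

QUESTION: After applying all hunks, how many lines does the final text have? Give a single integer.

Answer: 8

Derivation:
Hunk 1: at line 2 remove [hpr,kxvmn] add [arn,qzica,apn] -> 7 lines: aclch wst arn qzica apn qgukt dxebb
Hunk 2: at line 2 remove [arn,qzica,apn] add [qlb] -> 5 lines: aclch wst qlb qgukt dxebb
Hunk 3: at line 1 remove [wst] add [nmbq,yqx,msrs] -> 7 lines: aclch nmbq yqx msrs qlb qgukt dxebb
Hunk 4: at line 4 remove [qlb] add [arpc] -> 7 lines: aclch nmbq yqx msrs arpc qgukt dxebb
Hunk 5: at line 1 remove [nmbq,yqx,msrs] add [dsss,elmoj,hcpd] -> 7 lines: aclch dsss elmoj hcpd arpc qgukt dxebb
Hunk 6: at line 2 remove [elmoj] add [zbnc] -> 7 lines: aclch dsss zbnc hcpd arpc qgukt dxebb
Hunk 7: at line 2 remove [hcpd] add [xpa,scl] -> 8 lines: aclch dsss zbnc xpa scl arpc qgukt dxebb
Final line count: 8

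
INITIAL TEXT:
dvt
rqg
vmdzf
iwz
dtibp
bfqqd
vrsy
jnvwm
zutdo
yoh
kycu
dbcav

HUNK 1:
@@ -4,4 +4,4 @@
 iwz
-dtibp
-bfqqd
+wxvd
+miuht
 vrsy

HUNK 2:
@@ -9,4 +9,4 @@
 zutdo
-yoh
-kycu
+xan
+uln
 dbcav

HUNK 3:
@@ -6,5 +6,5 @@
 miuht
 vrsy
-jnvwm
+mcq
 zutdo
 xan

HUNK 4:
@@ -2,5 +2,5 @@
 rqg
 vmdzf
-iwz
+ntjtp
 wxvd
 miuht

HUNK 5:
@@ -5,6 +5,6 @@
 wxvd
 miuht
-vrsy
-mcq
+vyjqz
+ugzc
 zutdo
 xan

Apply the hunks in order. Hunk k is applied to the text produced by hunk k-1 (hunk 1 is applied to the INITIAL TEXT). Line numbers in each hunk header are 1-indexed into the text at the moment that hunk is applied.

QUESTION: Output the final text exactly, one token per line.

Answer: dvt
rqg
vmdzf
ntjtp
wxvd
miuht
vyjqz
ugzc
zutdo
xan
uln
dbcav

Derivation:
Hunk 1: at line 4 remove [dtibp,bfqqd] add [wxvd,miuht] -> 12 lines: dvt rqg vmdzf iwz wxvd miuht vrsy jnvwm zutdo yoh kycu dbcav
Hunk 2: at line 9 remove [yoh,kycu] add [xan,uln] -> 12 lines: dvt rqg vmdzf iwz wxvd miuht vrsy jnvwm zutdo xan uln dbcav
Hunk 3: at line 6 remove [jnvwm] add [mcq] -> 12 lines: dvt rqg vmdzf iwz wxvd miuht vrsy mcq zutdo xan uln dbcav
Hunk 4: at line 2 remove [iwz] add [ntjtp] -> 12 lines: dvt rqg vmdzf ntjtp wxvd miuht vrsy mcq zutdo xan uln dbcav
Hunk 5: at line 5 remove [vrsy,mcq] add [vyjqz,ugzc] -> 12 lines: dvt rqg vmdzf ntjtp wxvd miuht vyjqz ugzc zutdo xan uln dbcav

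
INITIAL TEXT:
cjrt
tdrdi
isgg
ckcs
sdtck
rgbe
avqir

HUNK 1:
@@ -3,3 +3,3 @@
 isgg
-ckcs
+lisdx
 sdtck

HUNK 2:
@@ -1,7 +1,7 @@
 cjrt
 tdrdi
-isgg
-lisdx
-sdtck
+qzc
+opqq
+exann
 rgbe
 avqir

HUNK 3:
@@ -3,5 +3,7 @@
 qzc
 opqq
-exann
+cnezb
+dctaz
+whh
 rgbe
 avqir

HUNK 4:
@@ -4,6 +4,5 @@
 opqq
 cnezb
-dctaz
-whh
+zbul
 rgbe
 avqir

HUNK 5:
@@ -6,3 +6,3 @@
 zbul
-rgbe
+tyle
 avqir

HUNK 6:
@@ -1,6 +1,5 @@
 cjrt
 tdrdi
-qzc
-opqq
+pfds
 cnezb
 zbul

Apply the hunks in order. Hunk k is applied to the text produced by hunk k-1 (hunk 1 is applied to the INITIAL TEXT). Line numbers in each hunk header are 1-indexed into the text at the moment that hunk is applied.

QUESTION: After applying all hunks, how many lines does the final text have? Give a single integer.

Answer: 7

Derivation:
Hunk 1: at line 3 remove [ckcs] add [lisdx] -> 7 lines: cjrt tdrdi isgg lisdx sdtck rgbe avqir
Hunk 2: at line 1 remove [isgg,lisdx,sdtck] add [qzc,opqq,exann] -> 7 lines: cjrt tdrdi qzc opqq exann rgbe avqir
Hunk 3: at line 3 remove [exann] add [cnezb,dctaz,whh] -> 9 lines: cjrt tdrdi qzc opqq cnezb dctaz whh rgbe avqir
Hunk 4: at line 4 remove [dctaz,whh] add [zbul] -> 8 lines: cjrt tdrdi qzc opqq cnezb zbul rgbe avqir
Hunk 5: at line 6 remove [rgbe] add [tyle] -> 8 lines: cjrt tdrdi qzc opqq cnezb zbul tyle avqir
Hunk 6: at line 1 remove [qzc,opqq] add [pfds] -> 7 lines: cjrt tdrdi pfds cnezb zbul tyle avqir
Final line count: 7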